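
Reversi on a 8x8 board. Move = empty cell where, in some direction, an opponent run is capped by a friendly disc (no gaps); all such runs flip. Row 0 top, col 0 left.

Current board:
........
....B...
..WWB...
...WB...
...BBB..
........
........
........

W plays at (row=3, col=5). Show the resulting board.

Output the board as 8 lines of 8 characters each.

Answer: ........
....B...
..WWB...
...WWW..
...BBB..
........
........
........

Derivation:
Place W at (3,5); scan 8 dirs for brackets.
Dir NW: opp run (2,4), next='.' -> no flip
Dir N: first cell '.' (not opp) -> no flip
Dir NE: first cell '.' (not opp) -> no flip
Dir W: opp run (3,4) capped by W -> flip
Dir E: first cell '.' (not opp) -> no flip
Dir SW: opp run (4,4), next='.' -> no flip
Dir S: opp run (4,5), next='.' -> no flip
Dir SE: first cell '.' (not opp) -> no flip
All flips: (3,4)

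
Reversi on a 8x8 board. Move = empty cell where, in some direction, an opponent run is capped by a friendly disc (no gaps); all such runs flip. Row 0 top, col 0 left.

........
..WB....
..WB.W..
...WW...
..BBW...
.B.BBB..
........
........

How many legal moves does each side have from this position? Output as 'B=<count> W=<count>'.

Answer: B=8 W=11

Derivation:
-- B to move --
(0,1): flips 1 -> legal
(0,2): no bracket -> illegal
(0,3): no bracket -> illegal
(1,1): flips 4 -> legal
(1,4): no bracket -> illegal
(1,5): no bracket -> illegal
(1,6): flips 2 -> legal
(2,1): flips 1 -> legal
(2,4): flips 3 -> legal
(2,6): no bracket -> illegal
(3,1): flips 1 -> legal
(3,2): no bracket -> illegal
(3,5): flips 1 -> legal
(3,6): no bracket -> illegal
(4,5): flips 2 -> legal
B mobility = 8
-- W to move --
(0,2): no bracket -> illegal
(0,3): flips 2 -> legal
(0,4): flips 1 -> legal
(1,4): flips 1 -> legal
(2,4): flips 1 -> legal
(3,1): no bracket -> illegal
(3,2): no bracket -> illegal
(4,0): no bracket -> illegal
(4,1): flips 2 -> legal
(4,5): no bracket -> illegal
(4,6): no bracket -> illegal
(5,0): no bracket -> illegal
(5,2): flips 1 -> legal
(5,6): no bracket -> illegal
(6,0): flips 2 -> legal
(6,1): no bracket -> illegal
(6,2): flips 1 -> legal
(6,3): flips 2 -> legal
(6,4): flips 1 -> legal
(6,5): no bracket -> illegal
(6,6): flips 1 -> legal
W mobility = 11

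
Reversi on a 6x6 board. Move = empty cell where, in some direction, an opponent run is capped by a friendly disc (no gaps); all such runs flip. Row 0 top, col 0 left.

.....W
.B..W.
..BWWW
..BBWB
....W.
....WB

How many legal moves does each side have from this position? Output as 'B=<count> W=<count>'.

Answer: B=3 W=7

Derivation:
-- B to move --
(0,3): no bracket -> illegal
(0,4): no bracket -> illegal
(1,2): no bracket -> illegal
(1,3): flips 2 -> legal
(1,5): flips 2 -> legal
(4,3): no bracket -> illegal
(4,5): no bracket -> illegal
(5,3): flips 2 -> legal
B mobility = 3
-- W to move --
(0,0): flips 3 -> legal
(0,1): no bracket -> illegal
(0,2): no bracket -> illegal
(1,0): no bracket -> illegal
(1,2): no bracket -> illegal
(1,3): no bracket -> illegal
(2,0): no bracket -> illegal
(2,1): flips 1 -> legal
(3,1): flips 2 -> legal
(4,1): flips 1 -> legal
(4,2): flips 1 -> legal
(4,3): flips 1 -> legal
(4,5): flips 1 -> legal
W mobility = 7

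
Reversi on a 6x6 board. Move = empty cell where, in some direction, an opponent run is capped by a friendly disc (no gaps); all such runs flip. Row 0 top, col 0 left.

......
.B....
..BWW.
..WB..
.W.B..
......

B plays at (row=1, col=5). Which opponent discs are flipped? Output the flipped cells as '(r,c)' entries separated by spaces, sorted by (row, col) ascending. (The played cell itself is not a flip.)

Dir NW: first cell '.' (not opp) -> no flip
Dir N: first cell '.' (not opp) -> no flip
Dir NE: edge -> no flip
Dir W: first cell '.' (not opp) -> no flip
Dir E: edge -> no flip
Dir SW: opp run (2,4) capped by B -> flip
Dir S: first cell '.' (not opp) -> no flip
Dir SE: edge -> no flip

Answer: (2,4)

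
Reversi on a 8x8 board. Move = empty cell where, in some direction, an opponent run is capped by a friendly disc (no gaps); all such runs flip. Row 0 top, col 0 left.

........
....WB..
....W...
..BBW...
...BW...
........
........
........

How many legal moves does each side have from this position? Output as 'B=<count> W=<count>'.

-- B to move --
(0,3): no bracket -> illegal
(0,4): no bracket -> illegal
(0,5): no bracket -> illegal
(1,3): flips 1 -> legal
(2,3): no bracket -> illegal
(2,5): flips 1 -> legal
(3,5): flips 1 -> legal
(4,5): flips 1 -> legal
(5,3): no bracket -> illegal
(5,4): no bracket -> illegal
(5,5): flips 1 -> legal
B mobility = 5
-- W to move --
(0,4): no bracket -> illegal
(0,5): no bracket -> illegal
(0,6): flips 1 -> legal
(1,6): flips 1 -> legal
(2,1): no bracket -> illegal
(2,2): flips 1 -> legal
(2,3): no bracket -> illegal
(2,5): no bracket -> illegal
(2,6): no bracket -> illegal
(3,1): flips 2 -> legal
(4,1): no bracket -> illegal
(4,2): flips 2 -> legal
(5,2): flips 1 -> legal
(5,3): no bracket -> illegal
(5,4): no bracket -> illegal
W mobility = 6

Answer: B=5 W=6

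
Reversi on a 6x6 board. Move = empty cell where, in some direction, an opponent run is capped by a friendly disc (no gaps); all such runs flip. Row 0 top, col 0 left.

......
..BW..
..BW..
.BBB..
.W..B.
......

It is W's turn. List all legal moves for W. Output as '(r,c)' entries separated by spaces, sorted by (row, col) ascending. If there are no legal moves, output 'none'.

Answer: (0,1) (1,1) (2,1) (4,0) (4,3)

Derivation:
(0,1): flips 1 -> legal
(0,2): no bracket -> illegal
(0,3): no bracket -> illegal
(1,1): flips 1 -> legal
(2,0): no bracket -> illegal
(2,1): flips 2 -> legal
(2,4): no bracket -> illegal
(3,0): no bracket -> illegal
(3,4): no bracket -> illegal
(3,5): no bracket -> illegal
(4,0): flips 2 -> legal
(4,2): no bracket -> illegal
(4,3): flips 1 -> legal
(4,5): no bracket -> illegal
(5,3): no bracket -> illegal
(5,4): no bracket -> illegal
(5,5): no bracket -> illegal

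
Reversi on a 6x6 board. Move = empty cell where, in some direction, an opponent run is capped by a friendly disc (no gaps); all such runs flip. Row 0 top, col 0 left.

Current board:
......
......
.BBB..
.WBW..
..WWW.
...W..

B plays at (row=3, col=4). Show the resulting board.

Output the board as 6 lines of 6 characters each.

Answer: ......
......
.BBB..
.WBBB.
..WWW.
...W..

Derivation:
Place B at (3,4); scan 8 dirs for brackets.
Dir NW: first cell 'B' (not opp) -> no flip
Dir N: first cell '.' (not opp) -> no flip
Dir NE: first cell '.' (not opp) -> no flip
Dir W: opp run (3,3) capped by B -> flip
Dir E: first cell '.' (not opp) -> no flip
Dir SW: opp run (4,3), next='.' -> no flip
Dir S: opp run (4,4), next='.' -> no flip
Dir SE: first cell '.' (not opp) -> no flip
All flips: (3,3)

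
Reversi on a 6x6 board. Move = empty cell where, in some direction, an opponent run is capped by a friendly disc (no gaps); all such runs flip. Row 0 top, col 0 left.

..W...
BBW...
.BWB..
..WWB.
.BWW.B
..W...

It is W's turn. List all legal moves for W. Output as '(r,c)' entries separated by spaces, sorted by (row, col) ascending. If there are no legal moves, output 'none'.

Answer: (0,0) (1,3) (1,4) (2,0) (2,4) (2,5) (3,0) (3,5) (4,0) (5,0)

Derivation:
(0,0): flips 1 -> legal
(0,1): no bracket -> illegal
(1,3): flips 1 -> legal
(1,4): flips 1 -> legal
(2,0): flips 2 -> legal
(2,4): flips 1 -> legal
(2,5): flips 1 -> legal
(3,0): flips 2 -> legal
(3,1): no bracket -> illegal
(3,5): flips 1 -> legal
(4,0): flips 1 -> legal
(4,4): no bracket -> illegal
(5,0): flips 1 -> legal
(5,1): no bracket -> illegal
(5,4): no bracket -> illegal
(5,5): no bracket -> illegal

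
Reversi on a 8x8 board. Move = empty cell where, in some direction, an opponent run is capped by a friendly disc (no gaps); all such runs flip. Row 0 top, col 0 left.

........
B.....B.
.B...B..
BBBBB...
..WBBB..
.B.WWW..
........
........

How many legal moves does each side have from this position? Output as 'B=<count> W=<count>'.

Answer: B=7 W=8

Derivation:
-- B to move --
(4,1): flips 1 -> legal
(4,6): no bracket -> illegal
(5,2): flips 1 -> legal
(5,6): no bracket -> illegal
(6,2): flips 1 -> legal
(6,3): flips 2 -> legal
(6,4): flips 3 -> legal
(6,5): flips 2 -> legal
(6,6): flips 1 -> legal
B mobility = 7
-- W to move --
(0,0): no bracket -> illegal
(0,1): no bracket -> illegal
(0,5): no bracket -> illegal
(0,6): no bracket -> illegal
(0,7): no bracket -> illegal
(1,1): no bracket -> illegal
(1,2): no bracket -> illegal
(1,4): no bracket -> illegal
(1,5): no bracket -> illegal
(1,7): no bracket -> illegal
(2,0): flips 1 -> legal
(2,2): flips 3 -> legal
(2,3): flips 2 -> legal
(2,4): flips 3 -> legal
(2,6): no bracket -> illegal
(2,7): no bracket -> illegal
(3,5): flips 2 -> legal
(3,6): flips 1 -> legal
(4,0): no bracket -> illegal
(4,1): no bracket -> illegal
(4,6): flips 3 -> legal
(5,0): no bracket -> illegal
(5,2): no bracket -> illegal
(5,6): no bracket -> illegal
(6,0): flips 1 -> legal
(6,1): no bracket -> illegal
(6,2): no bracket -> illegal
W mobility = 8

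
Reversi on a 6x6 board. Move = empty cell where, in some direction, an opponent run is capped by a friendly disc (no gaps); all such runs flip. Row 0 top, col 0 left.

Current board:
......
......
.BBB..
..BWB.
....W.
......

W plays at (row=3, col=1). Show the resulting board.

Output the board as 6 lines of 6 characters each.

Place W at (3,1); scan 8 dirs for brackets.
Dir NW: first cell '.' (not opp) -> no flip
Dir N: opp run (2,1), next='.' -> no flip
Dir NE: opp run (2,2), next='.' -> no flip
Dir W: first cell '.' (not opp) -> no flip
Dir E: opp run (3,2) capped by W -> flip
Dir SW: first cell '.' (not opp) -> no flip
Dir S: first cell '.' (not opp) -> no flip
Dir SE: first cell '.' (not opp) -> no flip
All flips: (3,2)

Answer: ......
......
.BBB..
.WWWB.
....W.
......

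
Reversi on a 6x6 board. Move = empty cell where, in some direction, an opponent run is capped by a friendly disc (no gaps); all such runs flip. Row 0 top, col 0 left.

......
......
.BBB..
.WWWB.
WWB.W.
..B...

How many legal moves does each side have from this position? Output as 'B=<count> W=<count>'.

-- B to move --
(2,0): flips 1 -> legal
(2,4): flips 1 -> legal
(3,0): flips 4 -> legal
(3,5): no bracket -> illegal
(4,3): flips 2 -> legal
(4,5): no bracket -> illegal
(5,0): flips 2 -> legal
(5,1): flips 2 -> legal
(5,3): no bracket -> illegal
(5,4): flips 1 -> legal
(5,5): flips 2 -> legal
B mobility = 8
-- W to move --
(1,0): flips 1 -> legal
(1,1): flips 2 -> legal
(1,2): flips 1 -> legal
(1,3): flips 2 -> legal
(1,4): flips 1 -> legal
(2,0): no bracket -> illegal
(2,4): flips 1 -> legal
(2,5): no bracket -> illegal
(3,0): no bracket -> illegal
(3,5): flips 1 -> legal
(4,3): flips 1 -> legal
(4,5): no bracket -> illegal
(5,1): flips 1 -> legal
(5,3): flips 1 -> legal
W mobility = 10

Answer: B=8 W=10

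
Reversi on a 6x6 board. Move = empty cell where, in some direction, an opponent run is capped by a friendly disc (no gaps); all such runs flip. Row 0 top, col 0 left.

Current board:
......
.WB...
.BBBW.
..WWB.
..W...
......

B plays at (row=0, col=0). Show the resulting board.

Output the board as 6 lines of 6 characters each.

Answer: B.....
.BB...
.BBBW.
..WWB.
..W...
......

Derivation:
Place B at (0,0); scan 8 dirs for brackets.
Dir NW: edge -> no flip
Dir N: edge -> no flip
Dir NE: edge -> no flip
Dir W: edge -> no flip
Dir E: first cell '.' (not opp) -> no flip
Dir SW: edge -> no flip
Dir S: first cell '.' (not opp) -> no flip
Dir SE: opp run (1,1) capped by B -> flip
All flips: (1,1)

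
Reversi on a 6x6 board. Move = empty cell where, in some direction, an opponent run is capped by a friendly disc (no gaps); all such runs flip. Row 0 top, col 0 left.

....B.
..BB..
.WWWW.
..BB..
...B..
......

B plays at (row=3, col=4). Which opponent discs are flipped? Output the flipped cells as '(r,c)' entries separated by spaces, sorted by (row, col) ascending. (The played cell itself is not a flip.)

Dir NW: opp run (2,3) capped by B -> flip
Dir N: opp run (2,4), next='.' -> no flip
Dir NE: first cell '.' (not opp) -> no flip
Dir W: first cell 'B' (not opp) -> no flip
Dir E: first cell '.' (not opp) -> no flip
Dir SW: first cell 'B' (not opp) -> no flip
Dir S: first cell '.' (not opp) -> no flip
Dir SE: first cell '.' (not opp) -> no flip

Answer: (2,3)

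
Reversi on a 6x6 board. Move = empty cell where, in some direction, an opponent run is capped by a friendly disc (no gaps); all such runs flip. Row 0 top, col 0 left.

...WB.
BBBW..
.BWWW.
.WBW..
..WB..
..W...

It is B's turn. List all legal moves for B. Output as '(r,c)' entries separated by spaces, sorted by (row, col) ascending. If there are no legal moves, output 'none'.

Answer: (0,2) (1,4) (2,5) (3,0) (3,4) (4,0) (4,1) (4,4)

Derivation:
(0,2): flips 1 -> legal
(1,4): flips 2 -> legal
(1,5): no bracket -> illegal
(2,0): no bracket -> illegal
(2,5): flips 3 -> legal
(3,0): flips 1 -> legal
(3,4): flips 2 -> legal
(3,5): no bracket -> illegal
(4,0): flips 3 -> legal
(4,1): flips 2 -> legal
(4,4): flips 2 -> legal
(5,1): no bracket -> illegal
(5,3): no bracket -> illegal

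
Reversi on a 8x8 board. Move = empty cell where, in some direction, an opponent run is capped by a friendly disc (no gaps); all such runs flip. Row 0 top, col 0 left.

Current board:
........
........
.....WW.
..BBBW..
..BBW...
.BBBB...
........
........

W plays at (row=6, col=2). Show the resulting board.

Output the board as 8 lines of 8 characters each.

Place W at (6,2); scan 8 dirs for brackets.
Dir NW: opp run (5,1), next='.' -> no flip
Dir N: opp run (5,2) (4,2) (3,2), next='.' -> no flip
Dir NE: opp run (5,3) capped by W -> flip
Dir W: first cell '.' (not opp) -> no flip
Dir E: first cell '.' (not opp) -> no flip
Dir SW: first cell '.' (not opp) -> no flip
Dir S: first cell '.' (not opp) -> no flip
Dir SE: first cell '.' (not opp) -> no flip
All flips: (5,3)

Answer: ........
........
.....WW.
..BBBW..
..BBW...
.BBWB...
..W.....
........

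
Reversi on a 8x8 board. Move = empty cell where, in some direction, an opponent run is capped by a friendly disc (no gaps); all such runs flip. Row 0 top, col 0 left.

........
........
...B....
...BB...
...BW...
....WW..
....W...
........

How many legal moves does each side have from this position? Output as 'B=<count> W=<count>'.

-- B to move --
(3,5): no bracket -> illegal
(4,5): flips 1 -> legal
(4,6): no bracket -> illegal
(5,3): no bracket -> illegal
(5,6): no bracket -> illegal
(6,3): no bracket -> illegal
(6,5): flips 1 -> legal
(6,6): flips 2 -> legal
(7,3): no bracket -> illegal
(7,4): flips 3 -> legal
(7,5): no bracket -> illegal
B mobility = 4
-- W to move --
(1,2): no bracket -> illegal
(1,3): no bracket -> illegal
(1,4): no bracket -> illegal
(2,2): flips 1 -> legal
(2,4): flips 1 -> legal
(2,5): no bracket -> illegal
(3,2): flips 1 -> legal
(3,5): no bracket -> illegal
(4,2): flips 1 -> legal
(4,5): no bracket -> illegal
(5,2): no bracket -> illegal
(5,3): no bracket -> illegal
W mobility = 4

Answer: B=4 W=4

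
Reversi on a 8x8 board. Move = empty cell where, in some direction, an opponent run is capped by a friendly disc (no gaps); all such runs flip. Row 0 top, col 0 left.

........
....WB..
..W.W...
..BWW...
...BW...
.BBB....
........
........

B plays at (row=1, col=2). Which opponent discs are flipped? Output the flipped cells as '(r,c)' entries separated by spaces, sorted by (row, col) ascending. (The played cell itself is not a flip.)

Answer: (2,2)

Derivation:
Dir NW: first cell '.' (not opp) -> no flip
Dir N: first cell '.' (not opp) -> no flip
Dir NE: first cell '.' (not opp) -> no flip
Dir W: first cell '.' (not opp) -> no flip
Dir E: first cell '.' (not opp) -> no flip
Dir SW: first cell '.' (not opp) -> no flip
Dir S: opp run (2,2) capped by B -> flip
Dir SE: first cell '.' (not opp) -> no flip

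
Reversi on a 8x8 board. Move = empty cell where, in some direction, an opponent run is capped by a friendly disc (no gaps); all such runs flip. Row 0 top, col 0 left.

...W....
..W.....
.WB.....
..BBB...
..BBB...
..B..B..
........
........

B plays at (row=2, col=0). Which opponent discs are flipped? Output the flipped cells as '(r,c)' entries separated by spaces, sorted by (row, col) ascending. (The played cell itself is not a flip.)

Answer: (2,1)

Derivation:
Dir NW: edge -> no flip
Dir N: first cell '.' (not opp) -> no flip
Dir NE: first cell '.' (not opp) -> no flip
Dir W: edge -> no flip
Dir E: opp run (2,1) capped by B -> flip
Dir SW: edge -> no flip
Dir S: first cell '.' (not opp) -> no flip
Dir SE: first cell '.' (not opp) -> no flip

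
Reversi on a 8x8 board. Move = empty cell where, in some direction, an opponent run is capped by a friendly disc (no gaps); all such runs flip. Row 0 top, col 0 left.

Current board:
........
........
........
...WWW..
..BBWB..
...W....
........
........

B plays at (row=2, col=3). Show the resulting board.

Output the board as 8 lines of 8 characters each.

Place B at (2,3); scan 8 dirs for brackets.
Dir NW: first cell '.' (not opp) -> no flip
Dir N: first cell '.' (not opp) -> no flip
Dir NE: first cell '.' (not opp) -> no flip
Dir W: first cell '.' (not opp) -> no flip
Dir E: first cell '.' (not opp) -> no flip
Dir SW: first cell '.' (not opp) -> no flip
Dir S: opp run (3,3) capped by B -> flip
Dir SE: opp run (3,4) capped by B -> flip
All flips: (3,3) (3,4)

Answer: ........
........
...B....
...BBW..
..BBWB..
...W....
........
........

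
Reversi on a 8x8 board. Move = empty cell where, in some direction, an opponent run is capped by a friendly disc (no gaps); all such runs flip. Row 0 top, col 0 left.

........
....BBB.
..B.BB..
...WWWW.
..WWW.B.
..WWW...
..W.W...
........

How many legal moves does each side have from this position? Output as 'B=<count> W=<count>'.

Answer: B=7 W=9

Derivation:
-- B to move --
(2,3): no bracket -> illegal
(2,6): flips 1 -> legal
(2,7): no bracket -> illegal
(3,1): no bracket -> illegal
(3,2): no bracket -> illegal
(3,7): no bracket -> illegal
(4,1): no bracket -> illegal
(4,5): flips 1 -> legal
(4,7): flips 1 -> legal
(5,1): flips 2 -> legal
(5,5): flips 2 -> legal
(6,1): flips 3 -> legal
(6,3): no bracket -> illegal
(6,5): no bracket -> illegal
(7,1): no bracket -> illegal
(7,2): no bracket -> illegal
(7,3): no bracket -> illegal
(7,4): flips 4 -> legal
(7,5): no bracket -> illegal
B mobility = 7
-- W to move --
(0,3): flips 2 -> legal
(0,4): flips 2 -> legal
(0,5): flips 2 -> legal
(0,6): flips 2 -> legal
(0,7): flips 2 -> legal
(1,1): flips 1 -> legal
(1,2): no bracket -> illegal
(1,3): flips 1 -> legal
(1,7): no bracket -> illegal
(2,1): no bracket -> illegal
(2,3): no bracket -> illegal
(2,6): no bracket -> illegal
(2,7): no bracket -> illegal
(3,1): no bracket -> illegal
(3,2): no bracket -> illegal
(3,7): no bracket -> illegal
(4,5): no bracket -> illegal
(4,7): no bracket -> illegal
(5,5): no bracket -> illegal
(5,6): flips 1 -> legal
(5,7): flips 1 -> legal
W mobility = 9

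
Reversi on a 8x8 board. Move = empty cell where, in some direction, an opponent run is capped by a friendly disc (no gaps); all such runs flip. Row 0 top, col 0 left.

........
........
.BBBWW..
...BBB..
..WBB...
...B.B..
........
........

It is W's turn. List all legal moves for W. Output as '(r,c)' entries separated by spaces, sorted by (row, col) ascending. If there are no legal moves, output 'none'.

Answer: (2,0) (4,5) (4,6) (5,2) (5,4) (6,4)

Derivation:
(1,0): no bracket -> illegal
(1,1): no bracket -> illegal
(1,2): no bracket -> illegal
(1,3): no bracket -> illegal
(1,4): no bracket -> illegal
(2,0): flips 3 -> legal
(2,6): no bracket -> illegal
(3,0): no bracket -> illegal
(3,1): no bracket -> illegal
(3,2): no bracket -> illegal
(3,6): no bracket -> illegal
(4,5): flips 3 -> legal
(4,6): flips 1 -> legal
(5,2): flips 2 -> legal
(5,4): flips 2 -> legal
(5,6): no bracket -> illegal
(6,2): no bracket -> illegal
(6,3): no bracket -> illegal
(6,4): flips 1 -> legal
(6,5): no bracket -> illegal
(6,6): no bracket -> illegal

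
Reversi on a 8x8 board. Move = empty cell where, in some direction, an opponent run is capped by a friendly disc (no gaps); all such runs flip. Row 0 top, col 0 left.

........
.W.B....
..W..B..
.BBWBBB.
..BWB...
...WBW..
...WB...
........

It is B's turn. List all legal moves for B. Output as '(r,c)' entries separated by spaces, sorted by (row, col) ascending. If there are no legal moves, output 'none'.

Answer: (0,0) (1,2) (2,4) (4,6) (5,2) (5,6) (6,2) (6,6) (7,2)

Derivation:
(0,0): flips 3 -> legal
(0,1): no bracket -> illegal
(0,2): no bracket -> illegal
(1,0): no bracket -> illegal
(1,2): flips 1 -> legal
(2,0): no bracket -> illegal
(2,1): no bracket -> illegal
(2,3): no bracket -> illegal
(2,4): flips 1 -> legal
(4,5): no bracket -> illegal
(4,6): flips 1 -> legal
(5,2): flips 2 -> legal
(5,6): flips 1 -> legal
(6,2): flips 2 -> legal
(6,5): no bracket -> illegal
(6,6): flips 1 -> legal
(7,2): flips 1 -> legal
(7,3): no bracket -> illegal
(7,4): no bracket -> illegal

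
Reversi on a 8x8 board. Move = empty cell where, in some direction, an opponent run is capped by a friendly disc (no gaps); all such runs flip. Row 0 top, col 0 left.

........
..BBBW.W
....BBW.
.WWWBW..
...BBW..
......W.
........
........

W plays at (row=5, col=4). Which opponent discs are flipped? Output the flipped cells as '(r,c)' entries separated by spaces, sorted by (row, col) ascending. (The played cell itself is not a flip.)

Dir NW: opp run (4,3) capped by W -> flip
Dir N: opp run (4,4) (3,4) (2,4) (1,4), next='.' -> no flip
Dir NE: first cell 'W' (not opp) -> no flip
Dir W: first cell '.' (not opp) -> no flip
Dir E: first cell '.' (not opp) -> no flip
Dir SW: first cell '.' (not opp) -> no flip
Dir S: first cell '.' (not opp) -> no flip
Dir SE: first cell '.' (not opp) -> no flip

Answer: (4,3)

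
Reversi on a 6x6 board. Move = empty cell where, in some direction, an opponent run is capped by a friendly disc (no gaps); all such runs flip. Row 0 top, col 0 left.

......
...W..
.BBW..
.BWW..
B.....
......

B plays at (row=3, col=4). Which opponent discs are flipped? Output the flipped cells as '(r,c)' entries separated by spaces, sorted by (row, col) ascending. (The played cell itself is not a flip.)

Dir NW: opp run (2,3), next='.' -> no flip
Dir N: first cell '.' (not opp) -> no flip
Dir NE: first cell '.' (not opp) -> no flip
Dir W: opp run (3,3) (3,2) capped by B -> flip
Dir E: first cell '.' (not opp) -> no flip
Dir SW: first cell '.' (not opp) -> no flip
Dir S: first cell '.' (not opp) -> no flip
Dir SE: first cell '.' (not opp) -> no flip

Answer: (3,2) (3,3)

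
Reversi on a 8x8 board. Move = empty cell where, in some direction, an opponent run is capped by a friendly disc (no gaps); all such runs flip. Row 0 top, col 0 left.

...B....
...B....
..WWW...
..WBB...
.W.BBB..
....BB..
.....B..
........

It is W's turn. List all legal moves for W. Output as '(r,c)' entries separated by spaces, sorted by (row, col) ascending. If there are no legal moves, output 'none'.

(0,2): flips 1 -> legal
(0,4): flips 1 -> legal
(1,2): no bracket -> illegal
(1,4): no bracket -> illegal
(2,5): no bracket -> illegal
(3,5): flips 2 -> legal
(3,6): no bracket -> illegal
(4,2): flips 1 -> legal
(4,6): no bracket -> illegal
(5,2): no bracket -> illegal
(5,3): flips 2 -> legal
(5,6): flips 2 -> legal
(6,3): no bracket -> illegal
(6,4): flips 3 -> legal
(6,6): flips 3 -> legal
(7,4): no bracket -> illegal
(7,5): no bracket -> illegal
(7,6): flips 3 -> legal

Answer: (0,2) (0,4) (3,5) (4,2) (5,3) (5,6) (6,4) (6,6) (7,6)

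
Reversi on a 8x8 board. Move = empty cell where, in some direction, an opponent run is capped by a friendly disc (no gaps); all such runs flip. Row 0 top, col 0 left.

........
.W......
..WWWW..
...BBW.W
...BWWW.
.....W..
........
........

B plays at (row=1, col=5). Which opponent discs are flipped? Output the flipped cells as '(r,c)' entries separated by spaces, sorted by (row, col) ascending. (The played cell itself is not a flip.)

Dir NW: first cell '.' (not opp) -> no flip
Dir N: first cell '.' (not opp) -> no flip
Dir NE: first cell '.' (not opp) -> no flip
Dir W: first cell '.' (not opp) -> no flip
Dir E: first cell '.' (not opp) -> no flip
Dir SW: opp run (2,4) capped by B -> flip
Dir S: opp run (2,5) (3,5) (4,5) (5,5), next='.' -> no flip
Dir SE: first cell '.' (not opp) -> no flip

Answer: (2,4)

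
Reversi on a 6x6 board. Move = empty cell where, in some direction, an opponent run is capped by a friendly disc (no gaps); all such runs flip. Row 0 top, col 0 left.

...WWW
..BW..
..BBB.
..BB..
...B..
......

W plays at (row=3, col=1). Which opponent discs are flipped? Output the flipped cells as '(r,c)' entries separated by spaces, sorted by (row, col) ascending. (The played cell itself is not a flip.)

Answer: (2,2)

Derivation:
Dir NW: first cell '.' (not opp) -> no flip
Dir N: first cell '.' (not opp) -> no flip
Dir NE: opp run (2,2) capped by W -> flip
Dir W: first cell '.' (not opp) -> no flip
Dir E: opp run (3,2) (3,3), next='.' -> no flip
Dir SW: first cell '.' (not opp) -> no flip
Dir S: first cell '.' (not opp) -> no flip
Dir SE: first cell '.' (not opp) -> no flip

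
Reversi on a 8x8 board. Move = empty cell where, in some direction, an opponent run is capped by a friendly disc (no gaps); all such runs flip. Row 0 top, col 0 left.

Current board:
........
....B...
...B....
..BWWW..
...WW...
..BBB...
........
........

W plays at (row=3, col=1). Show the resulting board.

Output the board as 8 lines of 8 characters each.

Place W at (3,1); scan 8 dirs for brackets.
Dir NW: first cell '.' (not opp) -> no flip
Dir N: first cell '.' (not opp) -> no flip
Dir NE: first cell '.' (not opp) -> no flip
Dir W: first cell '.' (not opp) -> no flip
Dir E: opp run (3,2) capped by W -> flip
Dir SW: first cell '.' (not opp) -> no flip
Dir S: first cell '.' (not opp) -> no flip
Dir SE: first cell '.' (not opp) -> no flip
All flips: (3,2)

Answer: ........
....B...
...B....
.WWWWW..
...WW...
..BBB...
........
........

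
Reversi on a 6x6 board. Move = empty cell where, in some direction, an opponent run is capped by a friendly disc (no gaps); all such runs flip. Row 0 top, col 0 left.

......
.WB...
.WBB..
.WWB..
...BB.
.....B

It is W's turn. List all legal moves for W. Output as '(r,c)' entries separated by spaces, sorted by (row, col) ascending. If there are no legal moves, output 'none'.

Answer: (0,2) (0,3) (1,3) (1,4) (2,4) (3,4) (5,4)

Derivation:
(0,1): no bracket -> illegal
(0,2): flips 2 -> legal
(0,3): flips 1 -> legal
(1,3): flips 2 -> legal
(1,4): flips 1 -> legal
(2,4): flips 2 -> legal
(3,4): flips 1 -> legal
(3,5): no bracket -> illegal
(4,2): no bracket -> illegal
(4,5): no bracket -> illegal
(5,2): no bracket -> illegal
(5,3): no bracket -> illegal
(5,4): flips 1 -> legal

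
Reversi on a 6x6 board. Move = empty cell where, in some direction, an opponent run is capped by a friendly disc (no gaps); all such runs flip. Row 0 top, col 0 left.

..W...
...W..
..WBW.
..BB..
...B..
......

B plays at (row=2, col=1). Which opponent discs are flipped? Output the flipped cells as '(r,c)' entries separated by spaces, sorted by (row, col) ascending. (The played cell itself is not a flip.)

Answer: (2,2)

Derivation:
Dir NW: first cell '.' (not opp) -> no flip
Dir N: first cell '.' (not opp) -> no flip
Dir NE: first cell '.' (not opp) -> no flip
Dir W: first cell '.' (not opp) -> no flip
Dir E: opp run (2,2) capped by B -> flip
Dir SW: first cell '.' (not opp) -> no flip
Dir S: first cell '.' (not opp) -> no flip
Dir SE: first cell 'B' (not opp) -> no flip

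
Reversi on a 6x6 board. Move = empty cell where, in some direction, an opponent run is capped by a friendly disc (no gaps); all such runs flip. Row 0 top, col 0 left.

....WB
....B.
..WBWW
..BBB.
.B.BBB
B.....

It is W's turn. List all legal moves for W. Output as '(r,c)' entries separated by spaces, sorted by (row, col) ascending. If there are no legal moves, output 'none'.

Answer: (0,3) (4,2) (5,2) (5,4) (5,5)

Derivation:
(0,3): flips 1 -> legal
(1,2): no bracket -> illegal
(1,3): no bracket -> illegal
(1,5): no bracket -> illegal
(2,1): no bracket -> illegal
(3,0): no bracket -> illegal
(3,1): no bracket -> illegal
(3,5): no bracket -> illegal
(4,0): no bracket -> illegal
(4,2): flips 2 -> legal
(5,1): no bracket -> illegal
(5,2): flips 2 -> legal
(5,3): no bracket -> illegal
(5,4): flips 2 -> legal
(5,5): flips 2 -> legal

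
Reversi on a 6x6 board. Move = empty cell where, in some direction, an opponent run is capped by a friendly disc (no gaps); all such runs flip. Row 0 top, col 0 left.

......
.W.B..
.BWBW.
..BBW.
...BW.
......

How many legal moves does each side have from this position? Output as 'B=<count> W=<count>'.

-- B to move --
(0,0): flips 2 -> legal
(0,1): flips 1 -> legal
(0,2): no bracket -> illegal
(1,0): no bracket -> illegal
(1,2): flips 1 -> legal
(1,4): no bracket -> illegal
(1,5): flips 1 -> legal
(2,0): no bracket -> illegal
(2,5): flips 2 -> legal
(3,1): flips 1 -> legal
(3,5): flips 2 -> legal
(4,5): flips 2 -> legal
(5,3): no bracket -> illegal
(5,4): no bracket -> illegal
(5,5): flips 1 -> legal
B mobility = 9
-- W to move --
(0,2): flips 1 -> legal
(0,3): no bracket -> illegal
(0,4): flips 1 -> legal
(1,0): no bracket -> illegal
(1,2): flips 1 -> legal
(1,4): no bracket -> illegal
(2,0): flips 1 -> legal
(3,0): no bracket -> illegal
(3,1): flips 3 -> legal
(4,1): no bracket -> illegal
(4,2): flips 3 -> legal
(5,2): flips 1 -> legal
(5,3): no bracket -> illegal
(5,4): no bracket -> illegal
W mobility = 7

Answer: B=9 W=7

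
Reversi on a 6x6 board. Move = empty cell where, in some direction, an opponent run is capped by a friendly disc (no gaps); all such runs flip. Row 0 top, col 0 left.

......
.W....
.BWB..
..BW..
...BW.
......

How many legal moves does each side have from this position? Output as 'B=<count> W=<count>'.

-- B to move --
(0,0): no bracket -> illegal
(0,1): flips 1 -> legal
(0,2): no bracket -> illegal
(1,0): no bracket -> illegal
(1,2): flips 1 -> legal
(1,3): no bracket -> illegal
(2,0): no bracket -> illegal
(2,4): no bracket -> illegal
(3,1): no bracket -> illegal
(3,4): flips 1 -> legal
(3,5): no bracket -> illegal
(4,2): no bracket -> illegal
(4,5): flips 1 -> legal
(5,3): no bracket -> illegal
(5,4): no bracket -> illegal
(5,5): no bracket -> illegal
B mobility = 4
-- W to move --
(1,0): no bracket -> illegal
(1,2): no bracket -> illegal
(1,3): flips 1 -> legal
(1,4): no bracket -> illegal
(2,0): flips 1 -> legal
(2,4): flips 1 -> legal
(3,0): no bracket -> illegal
(3,1): flips 2 -> legal
(3,4): no bracket -> illegal
(4,1): no bracket -> illegal
(4,2): flips 2 -> legal
(5,2): no bracket -> illegal
(5,3): flips 1 -> legal
(5,4): no bracket -> illegal
W mobility = 6

Answer: B=4 W=6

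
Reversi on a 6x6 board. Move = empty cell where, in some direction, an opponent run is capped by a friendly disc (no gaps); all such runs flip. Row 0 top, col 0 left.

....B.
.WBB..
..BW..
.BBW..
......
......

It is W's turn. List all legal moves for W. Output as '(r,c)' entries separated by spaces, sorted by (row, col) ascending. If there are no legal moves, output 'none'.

(0,1): flips 1 -> legal
(0,2): no bracket -> illegal
(0,3): flips 1 -> legal
(0,5): no bracket -> illegal
(1,4): flips 2 -> legal
(1,5): no bracket -> illegal
(2,0): no bracket -> illegal
(2,1): flips 1 -> legal
(2,4): no bracket -> illegal
(3,0): flips 2 -> legal
(4,0): no bracket -> illegal
(4,1): flips 1 -> legal
(4,2): no bracket -> illegal
(4,3): no bracket -> illegal

Answer: (0,1) (0,3) (1,4) (2,1) (3,0) (4,1)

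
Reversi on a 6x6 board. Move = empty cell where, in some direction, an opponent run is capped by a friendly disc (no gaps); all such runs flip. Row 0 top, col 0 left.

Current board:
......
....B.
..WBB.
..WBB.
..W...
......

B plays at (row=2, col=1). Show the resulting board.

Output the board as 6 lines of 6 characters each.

Answer: ......
....B.
.BBBB.
..WBB.
..W...
......

Derivation:
Place B at (2,1); scan 8 dirs for brackets.
Dir NW: first cell '.' (not opp) -> no flip
Dir N: first cell '.' (not opp) -> no flip
Dir NE: first cell '.' (not opp) -> no flip
Dir W: first cell '.' (not opp) -> no flip
Dir E: opp run (2,2) capped by B -> flip
Dir SW: first cell '.' (not opp) -> no flip
Dir S: first cell '.' (not opp) -> no flip
Dir SE: opp run (3,2), next='.' -> no flip
All flips: (2,2)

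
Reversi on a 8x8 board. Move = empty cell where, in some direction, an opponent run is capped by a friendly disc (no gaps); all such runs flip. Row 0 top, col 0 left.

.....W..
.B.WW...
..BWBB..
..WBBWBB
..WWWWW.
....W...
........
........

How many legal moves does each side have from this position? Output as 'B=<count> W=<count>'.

Answer: B=13 W=9

Derivation:
-- B to move --
(0,2): flips 1 -> legal
(0,3): flips 3 -> legal
(0,4): flips 2 -> legal
(0,6): no bracket -> illegal
(1,2): flips 1 -> legal
(1,5): no bracket -> illegal
(1,6): no bracket -> illegal
(2,1): no bracket -> illegal
(2,6): no bracket -> illegal
(3,1): flips 1 -> legal
(4,1): no bracket -> illegal
(4,7): no bracket -> illegal
(5,1): flips 1 -> legal
(5,2): flips 3 -> legal
(5,3): flips 1 -> legal
(5,5): flips 4 -> legal
(5,6): flips 2 -> legal
(5,7): flips 2 -> legal
(6,3): flips 2 -> legal
(6,4): flips 2 -> legal
(6,5): no bracket -> illegal
B mobility = 13
-- W to move --
(0,0): flips 3 -> legal
(0,1): no bracket -> illegal
(0,2): no bracket -> illegal
(1,0): no bracket -> illegal
(1,2): flips 1 -> legal
(1,5): flips 3 -> legal
(1,6): flips 2 -> legal
(2,0): no bracket -> illegal
(2,1): flips 1 -> legal
(2,6): flips 3 -> legal
(2,7): flips 1 -> legal
(3,1): flips 1 -> legal
(4,7): flips 2 -> legal
W mobility = 9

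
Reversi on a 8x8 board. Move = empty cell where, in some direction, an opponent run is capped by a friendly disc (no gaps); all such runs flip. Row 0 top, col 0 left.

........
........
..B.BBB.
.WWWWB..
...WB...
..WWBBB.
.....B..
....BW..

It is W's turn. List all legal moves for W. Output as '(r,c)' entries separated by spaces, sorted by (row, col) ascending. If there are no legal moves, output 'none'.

(1,1): flips 1 -> legal
(1,2): flips 1 -> legal
(1,3): flips 1 -> legal
(1,4): flips 1 -> legal
(1,5): flips 1 -> legal
(1,6): flips 1 -> legal
(1,7): flips 3 -> legal
(2,1): no bracket -> illegal
(2,3): no bracket -> illegal
(2,7): no bracket -> illegal
(3,6): flips 1 -> legal
(3,7): no bracket -> illegal
(4,5): flips 3 -> legal
(4,6): no bracket -> illegal
(4,7): no bracket -> illegal
(5,7): flips 3 -> legal
(6,3): no bracket -> illegal
(6,4): flips 2 -> legal
(6,6): flips 2 -> legal
(6,7): no bracket -> illegal
(7,3): flips 1 -> legal
(7,6): flips 2 -> legal

Answer: (1,1) (1,2) (1,3) (1,4) (1,5) (1,6) (1,7) (3,6) (4,5) (5,7) (6,4) (6,6) (7,3) (7,6)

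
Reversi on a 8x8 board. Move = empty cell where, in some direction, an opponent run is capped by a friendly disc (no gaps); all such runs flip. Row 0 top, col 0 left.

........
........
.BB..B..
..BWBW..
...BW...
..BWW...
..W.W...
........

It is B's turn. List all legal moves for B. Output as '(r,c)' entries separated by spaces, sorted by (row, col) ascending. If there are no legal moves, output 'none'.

(2,3): flips 1 -> legal
(2,4): no bracket -> illegal
(2,6): no bracket -> illegal
(3,6): flips 1 -> legal
(4,2): no bracket -> illegal
(4,5): flips 2 -> legal
(4,6): no bracket -> illegal
(5,1): no bracket -> illegal
(5,5): flips 4 -> legal
(6,1): no bracket -> illegal
(6,3): flips 1 -> legal
(6,5): flips 1 -> legal
(7,1): no bracket -> illegal
(7,2): flips 1 -> legal
(7,3): no bracket -> illegal
(7,4): flips 3 -> legal
(7,5): no bracket -> illegal

Answer: (2,3) (3,6) (4,5) (5,5) (6,3) (6,5) (7,2) (7,4)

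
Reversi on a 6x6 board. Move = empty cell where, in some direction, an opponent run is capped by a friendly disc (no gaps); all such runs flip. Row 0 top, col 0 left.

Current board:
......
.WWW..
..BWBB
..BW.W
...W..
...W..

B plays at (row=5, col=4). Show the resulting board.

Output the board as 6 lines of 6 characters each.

Place B at (5,4); scan 8 dirs for brackets.
Dir NW: opp run (4,3) capped by B -> flip
Dir N: first cell '.' (not opp) -> no flip
Dir NE: first cell '.' (not opp) -> no flip
Dir W: opp run (5,3), next='.' -> no flip
Dir E: first cell '.' (not opp) -> no flip
Dir SW: edge -> no flip
Dir S: edge -> no flip
Dir SE: edge -> no flip
All flips: (4,3)

Answer: ......
.WWW..
..BWBB
..BW.W
...B..
...WB.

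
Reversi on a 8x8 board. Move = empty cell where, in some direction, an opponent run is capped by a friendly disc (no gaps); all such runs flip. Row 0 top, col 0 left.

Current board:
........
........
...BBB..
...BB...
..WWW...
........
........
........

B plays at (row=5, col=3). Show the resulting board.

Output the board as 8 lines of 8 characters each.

Place B at (5,3); scan 8 dirs for brackets.
Dir NW: opp run (4,2), next='.' -> no flip
Dir N: opp run (4,3) capped by B -> flip
Dir NE: opp run (4,4), next='.' -> no flip
Dir W: first cell '.' (not opp) -> no flip
Dir E: first cell '.' (not opp) -> no flip
Dir SW: first cell '.' (not opp) -> no flip
Dir S: first cell '.' (not opp) -> no flip
Dir SE: first cell '.' (not opp) -> no flip
All flips: (4,3)

Answer: ........
........
...BBB..
...BB...
..WBW...
...B....
........
........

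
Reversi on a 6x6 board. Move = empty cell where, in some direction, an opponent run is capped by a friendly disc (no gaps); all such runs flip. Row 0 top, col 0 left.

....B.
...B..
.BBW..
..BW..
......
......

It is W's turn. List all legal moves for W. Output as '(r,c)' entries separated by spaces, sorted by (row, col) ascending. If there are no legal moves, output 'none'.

Answer: (0,3) (1,1) (2,0) (3,1) (4,1)

Derivation:
(0,2): no bracket -> illegal
(0,3): flips 1 -> legal
(0,5): no bracket -> illegal
(1,0): no bracket -> illegal
(1,1): flips 1 -> legal
(1,2): no bracket -> illegal
(1,4): no bracket -> illegal
(1,5): no bracket -> illegal
(2,0): flips 2 -> legal
(2,4): no bracket -> illegal
(3,0): no bracket -> illegal
(3,1): flips 1 -> legal
(4,1): flips 1 -> legal
(4,2): no bracket -> illegal
(4,3): no bracket -> illegal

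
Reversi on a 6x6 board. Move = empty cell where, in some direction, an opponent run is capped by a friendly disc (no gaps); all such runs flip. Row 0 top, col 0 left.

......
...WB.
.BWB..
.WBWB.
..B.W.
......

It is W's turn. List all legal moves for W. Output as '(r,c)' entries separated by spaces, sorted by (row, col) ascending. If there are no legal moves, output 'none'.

Answer: (1,1) (1,5) (2,0) (2,4) (3,5) (5,1) (5,2) (5,3)

Derivation:
(0,3): no bracket -> illegal
(0,4): no bracket -> illegal
(0,5): no bracket -> illegal
(1,0): no bracket -> illegal
(1,1): flips 1 -> legal
(1,2): no bracket -> illegal
(1,5): flips 1 -> legal
(2,0): flips 1 -> legal
(2,4): flips 2 -> legal
(2,5): no bracket -> illegal
(3,0): no bracket -> illegal
(3,5): flips 1 -> legal
(4,1): no bracket -> illegal
(4,3): no bracket -> illegal
(4,5): no bracket -> illegal
(5,1): flips 1 -> legal
(5,2): flips 2 -> legal
(5,3): flips 1 -> legal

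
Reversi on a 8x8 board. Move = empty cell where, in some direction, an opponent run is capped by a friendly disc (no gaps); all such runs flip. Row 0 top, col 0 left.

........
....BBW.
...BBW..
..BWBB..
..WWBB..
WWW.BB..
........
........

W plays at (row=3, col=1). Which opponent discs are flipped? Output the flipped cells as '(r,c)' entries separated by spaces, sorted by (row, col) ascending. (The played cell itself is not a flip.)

Dir NW: first cell '.' (not opp) -> no flip
Dir N: first cell '.' (not opp) -> no flip
Dir NE: first cell '.' (not opp) -> no flip
Dir W: first cell '.' (not opp) -> no flip
Dir E: opp run (3,2) capped by W -> flip
Dir SW: first cell '.' (not opp) -> no flip
Dir S: first cell '.' (not opp) -> no flip
Dir SE: first cell 'W' (not opp) -> no flip

Answer: (3,2)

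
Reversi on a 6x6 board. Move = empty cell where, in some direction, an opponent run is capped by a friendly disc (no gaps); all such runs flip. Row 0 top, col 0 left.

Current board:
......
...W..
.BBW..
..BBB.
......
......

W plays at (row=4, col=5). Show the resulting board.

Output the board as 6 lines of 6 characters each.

Answer: ......
...W..
.BBW..
..BBW.
.....W
......

Derivation:
Place W at (4,5); scan 8 dirs for brackets.
Dir NW: opp run (3,4) capped by W -> flip
Dir N: first cell '.' (not opp) -> no flip
Dir NE: edge -> no flip
Dir W: first cell '.' (not opp) -> no flip
Dir E: edge -> no flip
Dir SW: first cell '.' (not opp) -> no flip
Dir S: first cell '.' (not opp) -> no flip
Dir SE: edge -> no flip
All flips: (3,4)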